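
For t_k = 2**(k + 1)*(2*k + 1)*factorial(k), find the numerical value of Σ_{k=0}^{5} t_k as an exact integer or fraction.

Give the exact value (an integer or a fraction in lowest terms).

Σ = 92158

Compute t_(k+1)/t_k: get 2*(k + 1)*(2*k + 3)/(2*k + 1).
Factor: A=2*k + 2; B=1; C=k + 1/2.
Need (2*k + 2)·f(k+1) − (1)·f(k) = k + 1/2.
From deg A=1, deg B=0, deg C=1: d=0.
Solving with deg f ≤ 0: f(k) = 1/2.
Certificate R = B(k−1)f/C = 1/(2*k + 1) gives s_k = 2**(k + 1)*factorial(k).
Check: Δs_k = 2**(k + 1)*(2*k + 1)*factorial(k). ✓
Evaluate s at k=6 and k=0: 92160 and 2; difference 92158.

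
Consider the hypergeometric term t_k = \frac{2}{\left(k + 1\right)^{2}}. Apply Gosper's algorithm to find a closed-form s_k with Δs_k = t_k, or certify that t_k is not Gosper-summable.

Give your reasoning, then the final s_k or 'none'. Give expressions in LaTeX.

Compute t_(k+1)/t_k: get (k + 1)**2/(k + 2)**2.
A = k**2 + 2*k + 1, B = k**2 + 4*k + 4, C = 1.
Key eq: (k**2 + 2*k + 1)·f(k+1) = (k**2 + 2*k + 1)·f(k) + (1).
From deg A=2, deg B=2, deg C=0: d=0.
Write f(k) = c0. Then LHS − RHS = -1, requiring -1 = 0: contradictory. No certificate.

not Gosper-summable; s_k does not exist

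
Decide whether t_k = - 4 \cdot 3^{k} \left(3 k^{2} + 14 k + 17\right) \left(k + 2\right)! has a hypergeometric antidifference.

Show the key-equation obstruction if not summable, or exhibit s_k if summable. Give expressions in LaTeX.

Step 1: r(k) = 3*(3*k**3 + 29*k**2 + 94*k + 102)/(3*k**2 + 14*k + 17).
Normal form (A,B,C) = (3*k + 9, 1, k**2 + 14*k/3 + 17/3).
Solve (3*k + 9)·f(k+1) − (1)·f(k) = k**2 + 14*k/3 + 17/3.
deg f ≤ 1 (via 1,0,2).
Solving with deg f ≤ 1: f(k) = (k + 1)/3.
Get s_k = R·t_k = -4*3**k*(k + 1)*factorial(k + 2) with R(k) = B(k−1)f(k)/C(k) = (k + 1)/(3*k**2 + 14*k + 17).
Check: Δs_k = -4*3**k*(3*k**2 + 14*k + 17)*factorial(k + 2). ✓

Yes. s_k = - 4 \cdot 3^{k} \left(k + 1\right) \left(k + 2\right)!.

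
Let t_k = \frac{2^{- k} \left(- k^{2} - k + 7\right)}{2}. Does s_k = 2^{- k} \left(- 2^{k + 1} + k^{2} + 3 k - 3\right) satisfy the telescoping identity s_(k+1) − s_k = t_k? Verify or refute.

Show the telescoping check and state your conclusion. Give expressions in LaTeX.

s_(k+1) = (-4*2**k + 3*k + (k + 1)**2)/(2*2**k)
s_(k+1) − s_k = (-k**2 - k + 7)/(2*2**k)
(s_(k+1) − s_k) − t_k = 0

valid; difference matches t_k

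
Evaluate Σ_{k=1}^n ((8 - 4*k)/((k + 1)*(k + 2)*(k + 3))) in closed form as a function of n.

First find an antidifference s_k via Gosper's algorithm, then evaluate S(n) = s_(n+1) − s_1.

S(n) = n*(7 - n)/(3*(n**2 + 5*n + 6))

Ratio r(k) = (k - 1)*(k + 1)/((k - 2)*(k + 4)).
Gosper form: A/B · C(k+1)/C(k) with A=k + 1, B=k + 4, C=k - 2.
Set up (k + 1)·f(k+1) − (k + 3)·f(k) − (k - 2) = 0.
Bound: deg f ≤ 2.
Solving with deg f ≤ 2: f(k) = -k*(k + 7)/4.
Certificate R = B(k−1)f/C = -k*(k + 3)*(k + 7)/(4*(k - 2)) gives s_k = k*(k + 7)/((k + 1)*(k + 2)).
Check: Δs_k = 4*(2 - k)/(k**3 + 6*k**2 + 11*k + 6). ✓
Σ_(k=1)^n t_k = s_(n+1) − s_(1) = ((n**2 + 9*n + 8)/(n**2 + 5*n + 6)) − (4/3), i.e. n*(7 - n)/(3*(n**2 + 5*n + 6)).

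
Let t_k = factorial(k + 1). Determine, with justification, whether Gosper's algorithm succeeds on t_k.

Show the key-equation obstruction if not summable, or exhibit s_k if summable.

The ratio is k + 2.
Normal form (A,B,C) = (k + 2, 1, 1).
Key eq: (k + 2)·f(k+1) = (1)·f(k) + (1).
Degrees (1,0,0) ⇒ d ≤ -1.
d = -1 < 0 ⇒ no nonzero polynomial f; not summable.

No; the degree bound rules out any f.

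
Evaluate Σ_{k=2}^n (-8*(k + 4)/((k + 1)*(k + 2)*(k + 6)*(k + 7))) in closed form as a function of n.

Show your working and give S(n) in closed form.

Ratio r(k) = (k + 1)*(k + 5)*(k + 6)/((k + 3)*(k + 4)*(k + 8)).
Gosper form: A/B · C(k+1)/C(k) with A=k + 1, B=k + 8, C=k**4 + 16*k**3 + 95*k**2 + 248*k + 240.
Solve (k + 1)·f(k+1) − (k + 7)·f(k) = k**4 + 16*k**3 + 95*k**2 + 248*k + 240.
From deg A=1, deg B=1, deg C=4: d=6.
Solving with deg f ≤ 6: f(k) = k*(k + 2)*(k + 3)*(k + 4)*(k + 5)*(k + 7)/12.
Get s_k = R·t_k = 2*k*(-k - 7)/(3*(k**2 + 7*k + 6)) with R(k) = B(k−1)f(k)/C(k) = k*(k + 2)*(k + 7)**2/(12*(k + 4)).
Check: Δs_k = 8*(-k - 4)/(k**4 + 16*k**3 + 83*k**2 + 152*k + 84). ✓
s_(n+1) = 2*(-n**2 - 9*n - 8)/(3*(n**2 + 9*n + 14)) and s_(2) = -1/2, so S(n) = (-n**2 - 9*n + 10)/(6*(n**2 + 9*n + 14)).

S(n) = (-n**2 - 9*n + 10)/(6*(n**2 + 9*n + 14))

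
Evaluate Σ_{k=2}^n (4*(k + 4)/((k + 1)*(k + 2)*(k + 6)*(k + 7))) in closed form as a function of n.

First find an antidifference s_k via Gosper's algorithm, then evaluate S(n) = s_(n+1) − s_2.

S(n) = (n**2 + 9*n - 10)/(12*(n**2 + 9*n + 14))

Step 1: r(k) = (k + 1)*(k + 5)*(k + 6)/((k + 3)*(k + 4)*(k + 8)).
Take A(k)=k + 1, B(k)=k + 8, C(k)=k**4 + 16*k**3 + 95*k**2 + 248*k + 240.
Solve (k + 1)·f(k+1) − (k + 7)·f(k) = k**4 + 16*k**3 + 95*k**2 + 248*k + 240.
deg f ≤ 6 (via 1,1,4).
Match coefficients ⇒ f(k) = k*(k + 2)*(k + 3)*(k + 4)*(k + 5)*(k + 7)/12.
Certificate R = B(k−1)f/C = k*(k + 2)*(k + 7)**2/(12*(k + 4)) gives s_k = k*(k + 7)/(3*(k**2 + 7*k + 6)).
s_(k+1) − s_k = 4*(k + 4)/(k**4 + 16*k**3 + 83*k**2 + 152*k + 84) = t_k.
Telescope: S(n) = s_(n+1) − s_(2) = (n**2 + 9*n + 8)/(3*(n**2 + 9*n + 14)) − (1/4) = (n**2 + 9*n - 10)/(12*(n**2 + 9*n + 14)).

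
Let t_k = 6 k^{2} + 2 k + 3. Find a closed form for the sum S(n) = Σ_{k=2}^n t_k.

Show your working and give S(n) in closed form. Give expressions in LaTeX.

r(k) = (6*k**2 + 14*k + 11)/(6*k**2 + 2*k + 3) after simplifying.
A = 1, B = 1, C = k**2 + k/3 + 1/2.
Solve (1)·f(k+1) − (1)·f(k) = k**2 + k/3 + 1/2.
Degrees (0,0,2) ⇒ d ≤ 3.
Coefficient equations give f(k) = k*(2*k**2 - 2*k + 3)/6.
Get s_k = R·t_k = k*(2*k**2 - 2*k + 3) with R(k) = B(k−1)f(k)/C(k) = k*(2*k**2 - 2*k + 3)/(6*k**2 + 2*k + 3).
Check: Δs_k = 6*k**2 + 2*k + 3. ✓
Σ_(k=2)^n t_k = s_(n+1) − s_(2) = (2*n**3 + 4*n**2 + 5*n + 3) − (14), i.e. 2*n**3 + 4*n**2 + 5*n - 11.

S(n) = 2 n^{3} + 4 n^{2} + 5 n - 11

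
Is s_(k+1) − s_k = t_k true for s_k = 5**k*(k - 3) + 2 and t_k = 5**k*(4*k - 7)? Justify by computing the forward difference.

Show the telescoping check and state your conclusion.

s_(k+1) = 5**(k + 1)*(k - 2) + 2
s_(k+1) − s_k = 5**k*(4*k - 7)
(s_(k+1) − s_k) − t_k = 0

Valid — Δs_k = t_k.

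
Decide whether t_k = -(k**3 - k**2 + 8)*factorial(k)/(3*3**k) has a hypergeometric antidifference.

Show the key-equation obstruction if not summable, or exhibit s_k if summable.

t_(k+1)/t_k = (k + 1)*((k + 1)**3 - (k + 1)**2 + 8)/(3*(k**3 - k**2 + 8)).
A = k/3 + 1/3, B = 1, C = k**3 - k**2 + 8.
Key eq: (k/3 + 1/3)·f(k+1) = (1)·f(k) + (k**3 - k**2 + 8).
deg f ≤ 2 (via 1,0,3).
A polynomial solution: f(k) = 3*(k**2 - k - 4).
Certificate R = B(k−1)f/C = 3*(k**2 - k - 4)/(k**3 - k**2 + 8) gives s_k = (-k**2 + k + 4)*factorial(k)/3**k.
Verify: -(k**3 - k**2 + 8)*factorial(k)/(3*3**k) matches t_k.

Yes. s_k = (-k**2 + k + 4)*factorial(k)/3**k.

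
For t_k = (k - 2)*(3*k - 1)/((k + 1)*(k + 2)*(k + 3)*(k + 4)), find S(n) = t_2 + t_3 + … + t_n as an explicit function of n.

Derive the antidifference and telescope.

The ratio is (k - 1)*(k + 1)*(3*k + 2)/((k - 2)*(k + 5)*(3*k - 1)).
So A=k + 1 and B=k + 5, with C=k**2 - 7*k/3 + 2/3.
Set up (k + 1)·f(k+1) − (k + 4)·f(k) − (k**2 - 7*k/3 + 2/3) = 0.
d = 3 from the (1,1,2) case.
Solve for f: f(k) = k*(k**2 - 3*k + 8)/9 (degree 3 ≤ 3).
Certificate R = B(k−1)f/C = k*(k + 4)*(k**2 - 3*k + 8)/(3*(k - 2)*(3*k - 1)) gives s_k = k*(k**2 - 3*k + 8)/(3*(k**3 + 6*k**2 + 11*k + 6)).
Check: Δs_k = (3*k**2 - 7*k + 2)/(k**4 + 10*k**3 + 35*k**2 + 50*k + 24). ✓
s_(n+1) = (n**3 + 5*n + 6)/(3*(n**3 + 9*n**2 + 26*n + 24)) and s_(2) = 1/15, so S(n) = (4*n**3 - 9*n**2 - n + 6)/(15*(n**3 + 9*n**2 + 26*n + 24)).

S(n) = (4*n**3 - 9*n**2 - n + 6)/(15*(n**3 + 9*n**2 + 26*n + 24))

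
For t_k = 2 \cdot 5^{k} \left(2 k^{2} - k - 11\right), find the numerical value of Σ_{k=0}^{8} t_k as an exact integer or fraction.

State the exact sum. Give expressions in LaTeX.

Σ = 99609378

Ratio r(k) = 5*(2*k**2 + 3*k - 10)/(2*k**2 - k - 11).
Gosper form: A/B · C(k+1)/C(k) with A=5, B=1, C=k**2 - k/2 - 11/2.
Solve (5)·f(k+1) − (1)·f(k) = k**2 - k/2 - 11/2.
From deg A=0, deg B=0, deg C=2: d=2.
A polynomial solution: f(k) = (k**2 - 3*k - 3)/4.
So s_k = (B(k−1)f/C)·t_k = ((k**2 - 3*k - 3)/(2*(2*k**2 - k - 11)))·t_k = 5**k*(k**2 - 3*k - 3).
Δs = 2*5**k*(2*k**2 - k - 11), as required.
Sum = s_(9) − s_(0); s_(9) = 99609375, s_(0) = -3 ⇒ 99609378.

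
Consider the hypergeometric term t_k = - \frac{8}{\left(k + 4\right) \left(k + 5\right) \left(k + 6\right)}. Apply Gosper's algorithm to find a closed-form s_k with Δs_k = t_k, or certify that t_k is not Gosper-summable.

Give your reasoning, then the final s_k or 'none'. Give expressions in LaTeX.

Step 1: r(k) = (k + 4)/(k + 7).
So A=k + 4 and B=k + 7, with C=1.
f must satisfy (k + 4)·f(k+1) − (k + 6)·f(k) = 1.
Bound: deg f ≤ 2.
Match coefficients ⇒ f(k) = k*(k + 9)/40.
Then R = B(k−1)f/C = k*(k + 6)*(k + 9)/40, so s_k = R(k)·t_k = k*(-k - 9)/(5*(k + 4)*(k + 5)).
Verify: -8/(k**3 + 15*k**2 + 74*k + 120) matches t_k.

s_k = \frac{k \left(- k - 9\right)}{5 \left(k + 4\right) \left(k + 5\right)}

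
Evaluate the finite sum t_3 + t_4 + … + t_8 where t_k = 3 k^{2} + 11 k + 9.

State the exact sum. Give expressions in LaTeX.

Σ = 1014

r(k) = (3*k**2 + 17*k + 23)/(3*k**2 + 11*k + 9) after simplifying.
So A=1 and B=1, with C=k**2 + 11*k/3 + 3.
f must satisfy (1)·f(k+1) − (1)·f(k) = k**2 + 11*k/3 + 3.
From deg A=0, deg B=0, deg C=2: d=3.
Coefficient equations give f(k) = k*(k + 2)**2/3.
R(k) = B(k−1)·f(k)/C(k) = k*(k + 2)**2/(3*k**2 + 11*k + 9); s_k = R·t_k = k*(k**2 + 4*k + 4).
Check: Δs_k = 3*k**2 + 11*k + 9. ✓
Σ_(k=3)^(8) t_k = s_(9) − s_(3) = 1089 − (75) = 1014.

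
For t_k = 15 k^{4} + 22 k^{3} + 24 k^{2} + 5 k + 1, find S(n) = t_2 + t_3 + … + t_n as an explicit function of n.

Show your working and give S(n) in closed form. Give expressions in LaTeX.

Ratio r(k) = (15*k**4 + 82*k**3 + 180*k**2 + 179*k + 67)/(15*k**4 + 22*k**3 + 24*k**2 + 5*k + 1).
Gosper form: A/B · C(k+1)/C(k) with A=1, B=1, C=k**4 + 22*k**3/15 + 8*k**2/5 + k/3 + 1/15.
f must satisfy (1)·f(k+1) − (1)·f(k) = k**4 + 22*k**3/15 + 8*k**2/5 + k/3 + 1/15.
d = 5 from the (0,0,4) case.
Solve for f: f(k) = k*(3*k**4 - 2*k**3 + 2*k**2 - 4*k + 2)/15 (degree 5 ≤ 5).
R(k) = B(k−1)·f(k)/C(k) = k*(3*k**4 - 2*k**3 + 2*k**2 - 4*k + 2)/(15*k**4 + 22*k**3 + 24*k**2 + 5*k + 1); s_k = R·t_k = k*(3*k**4 - 2*k**3 + 2*k**2 - 4*k + 2).
Check: Δs_k = 15*k**4 + 22*k**3 + 24*k**2 + 5*k + 1. ✓
Σ_(k=2)^n t_k = s_(n+1) − s_(2) = (3*n**5 + 13*n**4 + 24*n**3 + 20*n**2 + 7*n + 1) − (68), i.e. 3*n**5 + 13*n**4 + 24*n**3 + 20*n**2 + 7*n - 67.

S(n) = 3 n^{5} + 13 n^{4} + 24 n^{3} + 20 n^{2} + 7 n - 67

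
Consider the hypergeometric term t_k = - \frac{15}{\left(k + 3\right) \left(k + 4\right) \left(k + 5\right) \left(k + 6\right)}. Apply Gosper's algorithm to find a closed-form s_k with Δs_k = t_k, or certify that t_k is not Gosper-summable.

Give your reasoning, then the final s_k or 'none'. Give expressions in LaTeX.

The ratio is (k + 3)/(k + 7).
Take A(k)=k + 3, B(k)=k + 7, C(k)=1.
Key eq: (k + 3)·f(k+1) = (k + 6)·f(k) + (1).
Bound: deg f ≤ 3.
A polynomial solution: f(k) = k*(k**2 + 12*k + 47)/180.
Get s_k = R·t_k = k*(-k**2 - 12*k - 47)/(12*(k + 3)*(k + 4)*(k + 5)) with R(k) = B(k−1)f(k)/C(k) = k*(k + 6)*(k**2 + 12*k + 47)/180.
Check: Δs_k = -15/(k**4 + 18*k**3 + 119*k**2 + 342*k + 360). ✓

s_k = \frac{k \left(- k^{2} - 12 k - 47\right)}{12 \left(k + 3\right) \left(k + 4\right) \left(k + 5\right)}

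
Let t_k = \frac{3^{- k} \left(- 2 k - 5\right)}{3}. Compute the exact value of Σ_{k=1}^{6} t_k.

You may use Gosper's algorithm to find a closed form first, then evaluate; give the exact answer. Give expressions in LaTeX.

t_(k+1)/t_k = (2*k + 7)/(3*(2*k + 5)).
So A=1/3 and B=1, with C=k + 5/2.
Set up (1/3)·f(k+1) − (1)·f(k) − (k + 5/2) = 0.
From deg A=0, deg B=0, deg C=1: d=1.
Solve for f: f(k) = -3*(k + 3)/2 (degree 1 ≤ 1).
Then R = B(k−1)f/C = -3*(k + 3)/(2*k + 5), so s_k = R(k)·t_k = (k + 3)/3**k.
s_(k+1) − s_k = (-2*k - 5)/(3*3**k) = t_k.
Telescoping: Σ = s_(7) − s_(1) = 10/2187 − (4/3) = -2906/2187.

Σ = -2906/2187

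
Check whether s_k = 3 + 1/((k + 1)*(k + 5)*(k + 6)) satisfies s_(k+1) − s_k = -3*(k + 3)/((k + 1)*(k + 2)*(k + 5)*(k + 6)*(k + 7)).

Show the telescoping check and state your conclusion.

s_(k+1) = 3 + 1/((k + 2)*(k + 6)*(k + 7))
s_(k+1) − s_k = ((k + 1)*(k + 5) - (k + 2)*(k + 7))/((k + 1)*(k + 2)*(k + 5)*(k + 6)*(k + 7))
(s_(k+1) − s_k) − t_k = 0

Valid — Δs_k = t_k.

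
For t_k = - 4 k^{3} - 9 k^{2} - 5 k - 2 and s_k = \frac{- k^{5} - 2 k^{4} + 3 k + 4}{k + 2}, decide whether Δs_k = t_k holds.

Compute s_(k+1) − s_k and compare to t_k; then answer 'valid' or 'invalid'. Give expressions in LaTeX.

Invalid: residual \frac{3 k^{4} + 16 k^{3} + 24 k^{2} + 11 k + 8}{k^{2} + 5 k + 6} ≠ 0.

s_(k+1) = (3*k - (k + 1)**5 - 2*(k + 1)**4 + 7)/(k + 3)
s_(k+1) − s_k = (-4*k**5 - 26*k**4 - 58*k**3 - 57*k**2 - 29*k - 4)/(k**2 + 5*k + 6)
(s_(k+1) − s_k) − t_k = (3*k**4 + 16*k**3 + 24*k**2 + 11*k + 8)/(k**2 + 5*k + 6)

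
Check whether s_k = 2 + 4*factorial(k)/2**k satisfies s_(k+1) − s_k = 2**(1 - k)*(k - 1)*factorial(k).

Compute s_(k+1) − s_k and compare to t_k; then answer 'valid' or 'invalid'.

valid (s_(k+1) − s_k reduces to t_k)

s_(k+1) = 2**(1 - k)*(2**k + k*factorial(k) + factorial(k))
s_(k+1) − s_k = 2**(1 - k)*(k - 1)*factorial(k)
(s_(k+1) − s_k) − t_k = 0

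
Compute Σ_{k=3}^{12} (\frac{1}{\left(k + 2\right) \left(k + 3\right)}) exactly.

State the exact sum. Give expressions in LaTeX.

t_(k+1)/t_k = (k + 2)/(k + 4).
Gosper form: A/B · C(k+1)/C(k) with A=k + 2, B=k + 4, C=1.
Key eq: (k + 2)·f(k+1) = (k + 3)·f(k) + (1).
From deg A=1, deg B=1, deg C=0: d=1.
Match coefficients ⇒ f(k) = k/2.
Get s_k = R·t_k = k/(2*(k + 2)) with R(k) = B(k−1)f(k)/C(k) = k*(k + 3)/2.
Δs = 1/(k**2 + 5*k + 6), as required.
Σ_(k=3)^(12) t_k = s_(13) − s_(3) = 13/30 − (3/10) = 2/15.

Σ = 2/15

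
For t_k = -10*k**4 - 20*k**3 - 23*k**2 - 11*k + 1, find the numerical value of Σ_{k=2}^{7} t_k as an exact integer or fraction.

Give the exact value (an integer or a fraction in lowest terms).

t_(k+1)/t_k = (10*k**4 + 60*k**3 + 143*k**2 + 157*k + 63)/(10*k**4 + 20*k**3 + 23*k**2 + 11*k - 1).
So A=1 and B=1, with C=k**4 + 2*k**3 + 23*k**2/10 + 11*k/10 - 1/10.
Key eq: (1)·f(k+1) = (1)·f(k) + (k**4 + 2*k**3 + 23*k**2/10 + 11*k/10 - 1/10).
deg f ≤ 5 (via 0,0,4).
A polynomial solution: f(k) = k*(2*k**4 + k**2 - k - 3)/10.
Certificate R = B(k−1)f/C = k*(2*k**4 + k**2 - k - 3)/(10*k**4 + 20*k**3 + 23*k**2 + 11*k - 1) gives s_k = k*(-2*k**4 - k**2 + k + 3).
Check: Δs_k = -10*k**4 - 20*k**3 - 23*k**2 - 11*k + 1. ✓
Σ_(k=2)^(7) t_k = s_(8) − s_(2) = -65960 − (-62) = -65898.

Σ = -65898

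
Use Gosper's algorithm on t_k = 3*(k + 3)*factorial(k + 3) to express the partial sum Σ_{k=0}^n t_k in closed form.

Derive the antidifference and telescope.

Compute t_(k+1)/t_k: get (k + 4)**2/(k + 3).
A = k + 4, B = 1, C = k + 3.
Need (k + 4)·f(k+1) − (1)·f(k) = k + 3.
d = 0 from the (1,0,1) case.
Coefficient equations give f(k) = 1.
Certificate R = B(k−1)f/C = 1/(k + 3) gives s_k = 3*factorial(k + 3).
Check: Δs_k = 3*(k + 3)*factorial(k + 3). ✓
Evaluate: s_(n+1) = 3*factorial(n + 4); subtract s_(0) = 18 ⇒ S(n) = 3*factorial(n + 4) - 18.

S(n) = 3*factorial(n + 4) - 18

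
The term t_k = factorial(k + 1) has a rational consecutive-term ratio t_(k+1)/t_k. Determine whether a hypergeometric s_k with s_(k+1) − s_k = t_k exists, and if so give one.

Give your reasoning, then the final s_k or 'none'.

r(k) = k + 2 after simplifying.
Gosper form: A/B · C(k+1)/C(k) with A=k + 2, B=1, C=1.
Set up (k + 2)·f(k+1) − (1)·f(k) − (1) = 0.
From deg A=1, deg B=0, deg C=0: d=-1.
Negative degree bound (-1): no f exists, t_k not Gosper-summable.

no hypergeometric antidifference exists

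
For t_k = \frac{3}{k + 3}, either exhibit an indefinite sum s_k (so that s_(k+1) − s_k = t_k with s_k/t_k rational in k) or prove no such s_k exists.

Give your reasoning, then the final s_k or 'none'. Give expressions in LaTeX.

none (Gosper's algorithm certifies no s_k)

The ratio is (k + 3)/(k + 4).
Normal form (A,B,C) = (k + 3, k + 4, 1).
f must satisfy (k + 3)·f(k+1) − (k + 3)·f(k) = 1.
From deg A=1, deg B=1, deg C=0: d=0.
Write f(k) = c0. Then LHS − RHS = -1, requiring -1 = 0: contradictory. No certificate.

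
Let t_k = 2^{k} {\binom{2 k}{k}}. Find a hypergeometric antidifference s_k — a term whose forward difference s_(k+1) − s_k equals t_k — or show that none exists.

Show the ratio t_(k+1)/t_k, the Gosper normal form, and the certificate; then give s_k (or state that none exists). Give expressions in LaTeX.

r(k) = 4*(2*k + 1)/(k + 1) after simplifying.
Take A(k)=8*k + 4, B(k)=k + 1, C(k)=1.
Solve (8*k + 4)·f(k+1) − (k)·f(k) = 1.
Bound: deg f ≤ -1.
d = -1 < 0 ⇒ no nonzero polynomial f; not summable.

none (Gosper's algorithm certifies no s_k)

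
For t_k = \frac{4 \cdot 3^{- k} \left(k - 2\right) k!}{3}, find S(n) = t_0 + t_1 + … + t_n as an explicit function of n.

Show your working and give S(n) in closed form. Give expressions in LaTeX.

r(k) = (k**2 - 1)/(3*(k - 2)) after simplifying.
Factor: A=k/3 + 1/3; B=1; C=k - 2.
Need (k/3 + 1/3)·f(k+1) − (1)·f(k) = k - 2.
Bound: deg f ≤ 0.
Solving with deg f ≤ 0: f(k) = 3.
Get s_k = R·t_k = 4*factorial(k)/3**k with R(k) = B(k−1)f(k)/C(k) = 3/(k - 2).
Check: Δs_k = 4*(k - 2)*factorial(k)/(3*3**k). ✓
s_(n+1) = 4*3**(-n - 1)*factorial(n + 1) and s_(0) = 4, so S(n) = -4 + 4*factorial(n + 1)/(3*3**n).

S(n) = -4 + \frac{4 \cdot 3^{- n} \left(n + 1\right)!}{3}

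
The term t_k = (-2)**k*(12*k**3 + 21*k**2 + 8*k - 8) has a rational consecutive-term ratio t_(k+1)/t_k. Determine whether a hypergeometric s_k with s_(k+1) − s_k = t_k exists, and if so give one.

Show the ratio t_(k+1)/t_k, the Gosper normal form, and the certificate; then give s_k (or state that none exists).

Ratio r(k) = 2*(-12*k**3 - 57*k**2 - 86*k - 33)/(12*k**3 + 21*k**2 + 8*k - 8).
A = -2, B = 1, C = k**3 + 7*k**2/4 + 2*k/3 - 2/3.
Solve (-2)·f(k+1) − (1)·f(k) = k**3 + 7*k**2/4 + 2*k/3 - 2/3.
Bound: deg f ≤ 3.
Solve for f: f(k) = -(4*k**3 - k**2 - 4*k - 2)/12 (degree 3 ≤ 3).
Get s_k = R·t_k = (-2)**k*(-4*k**3 + k**2 + 4*k + 2) with R(k) = B(k−1)f(k)/C(k) = -(4*k**3 - k**2 - 4*k - 2)/(12*k**3 + 21*k**2 + 8*k - 8).
Δs = (-2)**k*(12*k**3 + 21*k**2 + 8*k - 8), as required.

s_k = (-2)**k*(-4*k**3 + k**2 + 4*k + 2)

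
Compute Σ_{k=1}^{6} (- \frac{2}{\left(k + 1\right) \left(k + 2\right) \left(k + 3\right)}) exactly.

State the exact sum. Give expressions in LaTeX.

r(k) = (k + 1)/(k + 4) after simplifying.
Take A(k)=k + 1, B(k)=k + 4, C(k)=1.
Set up (k + 1)·f(k+1) − (k + 3)·f(k) − (1) = 0.
From deg A=1, deg B=1, deg C=0: d=2.
Solve for f: f(k) = k*(k + 3)/4 (degree 2 ≤ 2).
R(k) = B(k−1)·f(k)/C(k) = k*(k + 3)**2/4; s_k = R·t_k = k*(-k - 3)/(2*(k + 1)*(k + 2)).
Δs = -2/(k**3 + 6*k**2 + 11*k + 6), as required.
Sum = s_(7) − s_(1); s_(7) = -35/72, s_(1) = -1/3 ⇒ -11/72.

Σ = -11/72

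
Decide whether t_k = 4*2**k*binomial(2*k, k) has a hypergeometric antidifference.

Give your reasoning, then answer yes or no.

Ratio r(k) = 4*(2*k + 1)/(k + 1).
Take A(k)=8*k + 4, B(k)=k + 1, C(k)=1.
Solve (8*k + 4)·f(k+1) − (k)·f(k) = 1.
Degrees (1,1,0) ⇒ d ≤ -1.
Negative degree bound (-1): no f exists, t_k not Gosper-summable.

No — negative degree bound, so no certificate f.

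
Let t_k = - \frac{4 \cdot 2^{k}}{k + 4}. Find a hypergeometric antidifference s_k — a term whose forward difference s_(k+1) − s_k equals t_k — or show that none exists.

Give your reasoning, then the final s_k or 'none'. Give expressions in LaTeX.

not Gosper-summable; s_k does not exist

Ratio r(k) = 2*(k + 4)/(k + 5).
Gosper form: A/B · C(k+1)/C(k) with A=2*k + 8, B=k + 5, C=1.
Solve (2*k + 8)·f(k+1) − (k + 4)·f(k) = 1.
deg f ≤ -1 (via 1,1,0).
deg f ≤ -1 is impossible — no certificate.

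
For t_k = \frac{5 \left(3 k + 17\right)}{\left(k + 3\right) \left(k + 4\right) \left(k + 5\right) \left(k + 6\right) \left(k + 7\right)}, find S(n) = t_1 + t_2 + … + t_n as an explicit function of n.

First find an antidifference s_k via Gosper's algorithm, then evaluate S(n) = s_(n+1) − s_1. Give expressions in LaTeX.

r(k) = (k + 3)*(3*k + 20)/((k + 8)*(3*k + 17)) after simplifying.
Gosper form: A/B · C(k+1)/C(k) with A=k + 3, B=k + 8, C=k + 17/3.
Set up (k + 3)·f(k+1) − (k + 7)·f(k) − (k + 17/3) = 0.
deg f ≤ 4 (via 1,1,1).
A polynomial solution: f(k) = k*(k + 5)*(k**2 + 13*k + 54)/216.
So s_k = (B(k−1)f/C)·t_k = (k*(k + 5)*(k + 7)*(k**2 + 13*k + 54)/(72*(3*k + 17)))·t_k = 5*k*(k**2 + 13*k + 54)/(72*(k**3 + 13*k**2 + 54*k + 72)).
Δs = 5*(3*k + 17)/(k**5 + 25*k**4 + 245*k**3 + 1175*k**2 + 2754*k + 2520), as required.
Telescope: S(n) = s_(n+1) − s_(1) = 5*(n**3 + 16*n**2 + 83*n + 68)/(72*(n**3 + 16*n**2 + 83*n + 140)) − (17/504) = n*(n**2 + 16*n + 83)/(28*(n**3 + 16*n**2 + 83*n + 140)).

S(n) = \frac{n \left(n^{2} + 16 n + 83\right)}{28 \left(n^{3} + 16 n^{2} + 83 n + 140\right)}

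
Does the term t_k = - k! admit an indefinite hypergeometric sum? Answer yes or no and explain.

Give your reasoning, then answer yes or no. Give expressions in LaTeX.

Step 1: r(k) = k + 1.
A = k + 1, B = 1, C = 1.
Set up (k + 1)·f(k+1) − (1)·f(k) − (1) = 0.
deg f ≤ -1 (via 1,0,0).
deg f ≤ -1 is impossible — no certificate.

No — key equation has no polynomial f.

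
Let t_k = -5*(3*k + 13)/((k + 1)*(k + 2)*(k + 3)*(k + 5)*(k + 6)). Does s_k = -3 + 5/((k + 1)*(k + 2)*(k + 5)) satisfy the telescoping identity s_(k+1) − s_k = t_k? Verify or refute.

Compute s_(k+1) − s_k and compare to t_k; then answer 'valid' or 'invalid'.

s_(k+1) = -3 + 5/((k + 2)*(k + 3)*(k + 6))
s_(k+1) − s_k = 5*(-3*k - 13)/(k**5 + 17*k**4 + 107*k**3 + 307*k**2 + 396*k + 180)
(s_(k+1) − s_k) − t_k = 0

valid (s_(k+1) − s_k reduces to t_k)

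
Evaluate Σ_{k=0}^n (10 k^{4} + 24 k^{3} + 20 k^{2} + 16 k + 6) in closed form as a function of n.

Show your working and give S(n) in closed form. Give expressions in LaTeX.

S(n) = 2 n^{5} + 11 n^{4} + 22 n^{3} + 24 n^{2} + 17 n + 6

Compute t_(k+1)/t_k: get (5*k**4 + 32*k**3 + 76*k**2 + 84*k + 38)/(5*k**4 + 12*k**3 + 10*k**2 + 8*k + 3).
Factor: A=1; B=1; C=k**4 + 12*k**3/5 + 2*k**2 + 8*k/5 + 3/5.
Need (1)·f(k+1) − (1)·f(k) = k**4 + 12*k**3/5 + 2*k**2 + 8*k/5 + 3/5.
Bound: deg f ≤ 5.
A polynomial solution: f(k) = k*(2*k**4 + k**3 - 2*k**2 + 4*k + 1)/10.
Get s_k = R·t_k = k*(2*k**4 + k**3 - 2*k**2 + 4*k + 1) with R(k) = B(k−1)f(k)/C(k) = k*(2*k**4 + k**3 - 2*k**2 + 4*k + 1)/(2*(5*k**4 + 12*k**3 + 10*k**2 + 8*k + 3)).
Verify: 10*k**4 + 24*k**3 + 20*k**2 + 16*k + 6 matches t_k.
Σ_(k=0)^n t_k = s_(n+1) − s_(0) = (2*n**5 + 11*n**4 + 22*n**3 + 24*n**2 + 17*n + 6) − (0), i.e. 2*n**5 + 11*n**4 + 22*n**3 + 24*n**2 + 17*n + 6.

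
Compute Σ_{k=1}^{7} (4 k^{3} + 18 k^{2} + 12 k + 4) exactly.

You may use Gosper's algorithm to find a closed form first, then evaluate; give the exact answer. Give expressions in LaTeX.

The ratio is (2*k**3 + 15*k**2 + 30*k + 19)/(2*k**3 + 9*k**2 + 6*k + 2).
Factor: A=1; B=1; C=k**3 + 9*k**2/2 + 3*k + 1.
Need (1)·f(k+1) − (1)·f(k) = k**3 + 9*k**2/2 + 3*k + 1.
d = 4 from the (0,0,3) case.
A polynomial solution: f(k) = k*(k**3 + 4*k**2 - 2*k + 1)/4.
R(k) = B(k−1)·f(k)/C(k) = k*(k**3 + 4*k**2 - 2*k + 1)/(2*(2*k**3 + 9*k**2 + 6*k + 2)); s_k = R·t_k = k*(k**3 + 4*k**2 - 2*k + 1).
Δs = 4*k**3 + 18*k**2 + 12*k + 4, as required.
Evaluate s at k=8 and k=1: 6024 and 4; difference 6020.

Σ = 6020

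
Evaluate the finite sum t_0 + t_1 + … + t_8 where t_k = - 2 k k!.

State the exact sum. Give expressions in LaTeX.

Step 1: r(k) = (k + 1)**2/k.
Take A(k)=k + 1, B(k)=1, C(k)=k.
Solve (k + 1)·f(k+1) − (1)·f(k) = k.
Degrees (1,0,1) ⇒ d ≤ 0.
Coefficient equations give f(k) = 1.
Get s_k = R·t_k = -2*factorial(k) with R(k) = B(k−1)f(k)/C(k) = 1/k.
Verify: -2*k*factorial(k) matches t_k.
Sum = s_(9) − s_(0); s_(9) = -725760, s_(0) = -2 ⇒ -725758.

Σ = -725758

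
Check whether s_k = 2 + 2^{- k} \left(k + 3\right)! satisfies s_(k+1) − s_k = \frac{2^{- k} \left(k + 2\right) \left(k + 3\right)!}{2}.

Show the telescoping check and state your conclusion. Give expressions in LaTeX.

valid (s_(k+1) − s_k reduces to t_k)

s_(k+1) = 2**(-k - 1)*factorial(k + 4) + 2
s_(k+1) − s_k = (k + 2)*factorial(k + 3)/(2*2**k)
(s_(k+1) − s_k) − t_k = 0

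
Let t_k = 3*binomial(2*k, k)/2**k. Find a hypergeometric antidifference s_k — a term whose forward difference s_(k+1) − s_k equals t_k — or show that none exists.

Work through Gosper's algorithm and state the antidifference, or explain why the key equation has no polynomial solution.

none (Gosper's algorithm certifies no s_k)

Compute t_(k+1)/t_k: get (2*k + 1)/(k + 1).
Take A(k)=2*k + 1, B(k)=k + 1, C(k)=1.
Need (2*k + 1)·f(k+1) − (k)·f(k) = 1.
Bound: deg f ≤ -1.
deg f ≤ -1 is impossible — no certificate.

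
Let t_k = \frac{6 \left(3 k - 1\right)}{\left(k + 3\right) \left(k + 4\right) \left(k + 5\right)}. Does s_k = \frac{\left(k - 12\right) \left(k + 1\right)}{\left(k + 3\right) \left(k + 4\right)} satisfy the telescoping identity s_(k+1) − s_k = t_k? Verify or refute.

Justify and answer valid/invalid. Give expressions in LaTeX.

valid; difference matches t_k

s_(k+1) = (k - 11)*(k + 2)/((k + 4)*(k + 5))
s_(k+1) − s_k = 6*(3*k - 1)/(k**3 + 12*k**2 + 47*k + 60)
(s_(k+1) − s_k) − t_k = 0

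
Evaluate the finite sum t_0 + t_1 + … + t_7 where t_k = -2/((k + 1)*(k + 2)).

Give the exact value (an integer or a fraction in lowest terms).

Σ = -16/9

r(k) = (k + 1)/(k + 3) after simplifying.
Take A(k)=k + 1, B(k)=k + 3, C(k)=1.
Set up (k + 1)·f(k+1) − (k + 2)·f(k) − (1) = 0.
From deg A=1, deg B=1, deg C=0: d=1.
A polynomial solution: f(k) = k.
Get s_k = R·t_k = -2*k/(k + 1) with R(k) = B(k−1)f(k)/C(k) = k*(k + 2).
Verify: -2/(k**2 + 3*k + 2) matches t_k.
Σ_(k=0)^(7) t_k = s_(8) − s_(0) = -16/9 − (0) = -16/9.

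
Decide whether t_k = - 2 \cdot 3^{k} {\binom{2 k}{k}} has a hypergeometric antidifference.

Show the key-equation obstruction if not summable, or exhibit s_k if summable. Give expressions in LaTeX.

No. Not Gosper-summable.

Compute t_(k+1)/t_k: get 6*(2*k + 1)/(k + 1).
Take A(k)=12*k + 6, B(k)=k + 1, C(k)=1.
f must satisfy (12*k + 6)·f(k+1) − (k)·f(k) = 1.
deg f ≤ -1 (via 1,1,0).
Negative degree bound (-1): no f exists, t_k not Gosper-summable.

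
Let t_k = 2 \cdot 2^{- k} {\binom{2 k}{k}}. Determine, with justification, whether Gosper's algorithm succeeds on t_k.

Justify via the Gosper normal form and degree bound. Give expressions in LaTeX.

Ratio r(k) = (2*k + 1)/(k + 1).
Normal form (A,B,C) = (2*k + 1, k + 1, 1).
Set up (2*k + 1)·f(k+1) − (k)·f(k) − (1) = 0.
deg f ≤ -1 (via 1,1,0).
deg f ≤ -1 is impossible — no certificate.

No. Not Gosper-summable.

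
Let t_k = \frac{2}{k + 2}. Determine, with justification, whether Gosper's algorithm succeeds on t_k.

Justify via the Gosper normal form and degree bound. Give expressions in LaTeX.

r(k) = (k + 2)/(k + 3) after simplifying.
Normal form (A,B,C) = (k + 2, k + 3, 1).
Need (k + 2)·f(k+1) − (k + 2)·f(k) = 1.
Degrees (1,1,0) ⇒ d ≤ 0.
Write f(k) = c0. Then LHS − RHS = -1, requiring -1 = 0: contradictory. No certificate.

No — key equation has no polynomial f.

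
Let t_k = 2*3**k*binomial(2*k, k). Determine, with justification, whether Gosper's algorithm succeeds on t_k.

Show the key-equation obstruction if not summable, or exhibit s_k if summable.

No — t_k has no hypergeometric antidifference.

Compute t_(k+1)/t_k: get 6*(2*k + 1)/(k + 1).
Gosper form: A/B · C(k+1)/C(k) with A=12*k + 6, B=k + 1, C=1.
Need (12*k + 6)·f(k+1) − (k)·f(k) = 1.
Bound: deg f ≤ -1.
deg f ≤ -1 is impossible — no certificate.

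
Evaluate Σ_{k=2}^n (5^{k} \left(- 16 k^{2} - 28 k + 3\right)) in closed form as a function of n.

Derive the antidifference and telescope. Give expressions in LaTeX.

t_(k+1)/t_k = 5*(16*k**2 + 60*k + 41)/(16*k**2 + 28*k - 3).
Factor: A=5; B=1; C=k**2 + 7*k/4 - 3/16.
f must satisfy (5)·f(k+1) − (1)·f(k) = k**2 + 7*k/4 - 3/16.
deg f ≤ 2 (via 0,0,2).
Solving with deg f ≤ 2: f(k) = (4*k**2 - 3*k - 2)/16.
Get s_k = R·t_k = 5**k*(-4*k**2 + 3*k + 2) with R(k) = B(k−1)f(k)/C(k) = (4*k**2 - 3*k - 2)/(16*k**2 + 28*k - 3).
Check: Δs_k = 5**k*(-16*k**2 - 28*k + 3). ✓
Σ_(k=2)^n t_k = s_(n+1) − s_(2) = (5**(n + 1)*(-4*n**2 - 5*n + 1)) − (-200), i.e. -20*5**n*n**2 - 25*5**n*n + 5*5**n + 200.

S(n) = - 20 \cdot 5^{n} n^{2} - 25 \cdot 5^{n} n + 5 \cdot 5^{n} + 200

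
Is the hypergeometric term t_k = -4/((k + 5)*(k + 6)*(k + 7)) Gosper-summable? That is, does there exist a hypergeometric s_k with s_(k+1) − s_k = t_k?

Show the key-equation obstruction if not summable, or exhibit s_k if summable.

Yes. s_k = k*(-k - 11)/(15*(k + 5)*(k + 6)).

Step 1: r(k) = (k + 5)/(k + 8).
Normal form (A,B,C) = (k + 5, k + 8, 1).
Need (k + 5)·f(k+1) − (k + 7)·f(k) = 1.
deg f ≤ 2 (via 1,1,0).
Coefficient equations give f(k) = k*(k + 11)/60.
R(k) = B(k−1)·f(k)/C(k) = k*(k + 7)*(k + 11)/60; s_k = R·t_k = k*(-k - 11)/(15*(k + 5)*(k + 6)).
Δs = -4/(k**3 + 18*k**2 + 107*k + 210), as required.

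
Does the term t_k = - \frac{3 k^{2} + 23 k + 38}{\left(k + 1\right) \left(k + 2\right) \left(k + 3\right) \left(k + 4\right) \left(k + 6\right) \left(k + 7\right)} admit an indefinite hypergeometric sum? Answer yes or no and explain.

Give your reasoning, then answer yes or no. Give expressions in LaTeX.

Yes. s_k = \frac{k \left(- k^{2} - 10 k - 27\right)}{18 \left(k^{3} + 10 k^{2} + 27 k + 18\right)}.

Ratio r(k) = (k + 1)*(k + 6)*(23*k + 3*(k + 1)**2 + 61)/((k + 5)*(k + 8)*(3*k**2 + 23*k + 38)).
A = k + 1, B = k + 8, C = k**3 + 38*k**2/3 + 51*k + 190/3.
Set up (k + 1)·f(k+1) − (k + 7)·f(k) − (k**3 + 38*k**2/3 + 51*k + 190/3) = 0.
From deg A=1, deg B=1, deg C=3: d=6.
Match coefficients ⇒ f(k) = k*(k + 2)*(k + 4)*(k + 5)*(k**2 + 10*k + 27)/54.
R(k) = B(k−1)·f(k)/C(k) = k*(k + 2)*(k + 4)*(k + 7)*(k**2 + 10*k + 27)/(18*(3*k**2 + 23*k + 38)); s_k = R·t_k = k*(-k**2 - 10*k - 27)/(18*(k**3 + 10*k**2 + 27*k + 18)).
Δs = (-3*k**2 - 23*k - 38)/(k**6 + 23*k**5 + 207*k**4 + 925*k**3 + 2144*k**2 + 2412*k + 1008), as required.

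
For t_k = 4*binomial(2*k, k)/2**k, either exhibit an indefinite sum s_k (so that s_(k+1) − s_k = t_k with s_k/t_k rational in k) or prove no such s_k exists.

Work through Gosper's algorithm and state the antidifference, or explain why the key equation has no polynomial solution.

Compute t_(k+1)/t_k: get (2*k + 1)/(k + 1).
Gosper form: A/B · C(k+1)/C(k) with A=2*k + 1, B=k + 1, C=1.
f must satisfy (2*k + 1)·f(k+1) − (k)·f(k) = 1.
Bound: deg f ≤ -1.
Bound -1 < 0, so the key equation has no polynomial solution.

none — t_k is not Gosper-summable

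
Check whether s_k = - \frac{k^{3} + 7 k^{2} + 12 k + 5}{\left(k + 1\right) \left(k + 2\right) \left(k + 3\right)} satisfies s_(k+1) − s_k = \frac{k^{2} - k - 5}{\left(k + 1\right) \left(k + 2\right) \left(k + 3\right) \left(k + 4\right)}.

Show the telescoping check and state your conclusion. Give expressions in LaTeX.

s_(k+1) = (-12*k - (k + 1)**3 - 7*(k + 1)**2 - 17)/((k + 2)*(k + 3)*(k + 4))
s_(k+1) − s_k = (k**2 - k - 5)/(k**4 + 10*k**3 + 35*k**2 + 50*k + 24)
(s_(k+1) − s_k) − t_k = 0

valid; difference matches t_k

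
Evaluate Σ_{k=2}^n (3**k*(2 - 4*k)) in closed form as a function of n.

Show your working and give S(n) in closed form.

S(n) = 6*3**n*(1 - n)

Compute t_(k+1)/t_k: get 3*(2*k + 1)/(2*k - 1).
A = 3, B = 1, C = k - 1/2.
Solve (3)·f(k+1) − (1)·f(k) = k - 1/2.
Bound: deg f ≤ 1.
Solve for f: f(k) = (k - 2)/2 (degree 1 ≤ 1).
Then R = B(k−1)f/C = (k - 2)/(2*k - 1), so s_k = R(k)·t_k = 2*3**k*(2 - k).
s_(k+1) − s_k = 3**k*(2 - 4*k) = t_k.
Telescope: S(n) = s_(n+1) − s_(2) = 6*3**n*(1 - n) − (0) = 6*3**n*(1 - n).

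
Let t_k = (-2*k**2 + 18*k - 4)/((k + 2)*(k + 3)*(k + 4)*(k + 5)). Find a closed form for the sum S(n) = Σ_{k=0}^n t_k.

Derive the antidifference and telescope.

S(n) = 2*(n**2 - 1)/(n**3 + 12*n**2 + 47*n + 60)

Compute t_(k+1)/t_k: get -(k + 2)*(9*k - (k + 1)**2 + 7)/((k + 6)*(k**2 - 9*k + 2)).
Gosper form: A/B · C(k+1)/C(k) with A=k + 2, B=k + 6, C=k**2 - 9*k + 2.
f must satisfy (k + 2)·f(k+1) − (k + 5)·f(k) = k**2 - 9*k + 2.
deg f ≤ 3 (via 1,1,2).
Coefficient equations give f(k) = -k*(k - 2).
R(k) = B(k−1)·f(k)/C(k) = -k*(k - 2)*(k + 5)/(k**2 - 9*k + 2); s_k = R·t_k = 2*k*(k - 2)/((k + 2)*(k + 3)*(k + 4)).
Δs = 2*(-k**2 + 9*k - 2)/(k**4 + 14*k**3 + 71*k**2 + 154*k + 120), as required.
Telescope: S(n) = s_(n+1) − s_(0) = 2*(n**2 - 1)/(n**3 + 12*n**2 + 47*n + 60) − (0) = 2*(n**2 - 1)/(n**3 + 12*n**2 + 47*n + 60).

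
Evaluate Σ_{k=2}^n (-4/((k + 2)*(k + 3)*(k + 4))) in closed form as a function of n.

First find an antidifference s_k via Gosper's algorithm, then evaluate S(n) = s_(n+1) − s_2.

Compute t_(k+1)/t_k: get (k + 2)/(k + 5).
So A=k + 2 and B=k + 5, with C=1.
Set up (k + 2)·f(k+1) − (k + 4)·f(k) − (1) = 0.
deg f ≤ 2 (via 1,1,0).
Match coefficients ⇒ f(k) = k*(k + 5)/12.
So s_k = (B(k−1)f/C)·t_k = (k*(k + 4)*(k + 5)/12)·t_k = k*(-k - 5)/(3*(k + 2)*(k + 3)).
Verify: -4/(k**3 + 9*k**2 + 26*k + 24) matches t_k.
Evaluate: s_(n+1) = (-n**2 - 7*n - 6)/(3*(n**2 + 7*n + 12)); subtract s_(2) = -7/30 ⇒ S(n) = (-n**2 - 7*n + 8)/(10*(n**2 + 7*n + 12)).

S(n) = (-n**2 - 7*n + 8)/(10*(n**2 + 7*n + 12))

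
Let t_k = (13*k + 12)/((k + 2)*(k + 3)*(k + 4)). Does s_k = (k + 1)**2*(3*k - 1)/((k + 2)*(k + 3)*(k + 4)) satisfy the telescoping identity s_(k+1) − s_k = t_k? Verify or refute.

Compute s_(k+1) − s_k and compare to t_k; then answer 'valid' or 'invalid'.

Invalid: residual 3*(3*k**2 - 11*k - 13)/(k**4 + 14*k**3 + 71*k**2 + 154*k + 120) ≠ 0.

s_(k+1) = (k + 2)**2*(3*k + 2)/((k + 3)*(k + 4)*(k + 5))
s_(k+1) − s_k = (22*k**2 + 44*k + 21)/(k**4 + 14*k**3 + 71*k**2 + 154*k + 120)
(s_(k+1) − s_k) − t_k = 3*(3*k**2 - 11*k - 13)/(k**4 + 14*k**3 + 71*k**2 + 154*k + 120)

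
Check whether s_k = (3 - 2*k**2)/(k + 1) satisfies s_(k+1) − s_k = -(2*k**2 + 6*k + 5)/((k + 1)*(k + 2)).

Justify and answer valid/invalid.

valid (s_(k+1) − s_k reduces to t_k)

s_(k+1) = (3 - 2*(k + 1)**2)/(k + 2)
s_(k+1) − s_k = (-2*k**2 - 6*k - 5)/(k**2 + 3*k + 2)
(s_(k+1) − s_k) − t_k = 0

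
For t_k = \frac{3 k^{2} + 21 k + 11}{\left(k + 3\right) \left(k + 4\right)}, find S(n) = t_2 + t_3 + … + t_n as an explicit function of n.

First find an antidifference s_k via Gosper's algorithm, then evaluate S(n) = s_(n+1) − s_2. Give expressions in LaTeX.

t_(k+1)/t_k = (k + 3)*(21*k + 3*(k + 1)**2 + 32)/((k + 5)*(3*k**2 + 21*k + 11)).
Gosper form: A/B · C(k+1)/C(k) with A=k + 3, B=k + 5, C=k**2 + 7*k + 11/3.
Solve (k + 3)·f(k+1) − (k + 4)·f(k) = k**2 + 7*k + 11/3.
Degrees (1,1,2) ⇒ d ≤ 2.
A polynomial solution: f(k) = k*(9*k + 2)/9.
So s_k = (B(k−1)f/C)·t_k = (k*(k + 4)*(9*k + 2)/(3*(3*k**2 + 21*k + 11)))·t_k = k*(9*k + 2)/(3*(k + 3)).
Verify: (3*k**2 + 21*k + 11)/(k**2 + 7*k + 12) matches t_k.
Σ_(k=2)^n t_k = s_(n+1) − s_(2) = ((9*n**2 + 20*n + 11)/(3*(n + 4))) − (8/3), i.e. (3*n**2 + 4*n - 7)/(n + 4).

S(n) = \frac{3 n^{2} + 4 n - 7}{n + 4}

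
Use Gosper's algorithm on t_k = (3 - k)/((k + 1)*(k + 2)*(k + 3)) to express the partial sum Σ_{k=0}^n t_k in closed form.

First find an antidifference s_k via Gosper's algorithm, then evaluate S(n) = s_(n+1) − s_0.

Compute t_(k+1)/t_k: get (k - 2)*(k + 1)/((k - 3)*(k + 4)).
Take A(k)=k + 1, B(k)=k + 4, C(k)=k - 3.
f must satisfy (k + 1)·f(k+1) − (k + 3)·f(k) = k - 3.
Degrees (1,1,1) ⇒ d ≤ 2.
Solve for f: f(k) = -k*(k + 5)/2 (degree 2 ≤ 2).
R(k) = B(k−1)·f(k)/C(k) = -k*(k + 3)*(k + 5)/(2*(k - 3)); s_k = R·t_k = k*(k + 5)/(2*(k + 1)*(k + 2)).
Δs = (3 - k)/(k**3 + 6*k**2 + 11*k + 6), as required.
s_(n+1) = (n**2 + 7*n + 6)/(2*(n**2 + 5*n + 6)) and s_(0) = 0, so S(n) = (n**2 + 7*n + 6)/(2*(n**2 + 5*n + 6)).

S(n) = (n**2 + 7*n + 6)/(2*(n**2 + 5*n + 6))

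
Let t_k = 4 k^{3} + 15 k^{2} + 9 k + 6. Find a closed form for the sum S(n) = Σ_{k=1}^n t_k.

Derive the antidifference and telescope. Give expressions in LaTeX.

Step 1: r(k) = (4*k**3 + 27*k**2 + 51*k + 34)/(4*k**3 + 15*k**2 + 9*k + 6).
A = 1, B = 1, C = k**3 + 15*k**2/4 + 9*k/4 + 3/2.
Set up (1)·f(k+1) − (1)·f(k) − (k**3 + 15*k**2/4 + 9*k/4 + 3/2) = 0.
From deg A=0, deg B=0, deg C=3: d=4.
Match coefficients ⇒ f(k) = k*(k**3 + 3*k**2 - 2*k + 4)/4.
R(k) = B(k−1)·f(k)/C(k) = k*(k**3 + 3*k**2 - 2*k + 4)/(4*k**3 + 15*k**2 + 9*k + 6); s_k = R·t_k = k*(k**3 + 3*k**2 - 2*k + 4).
s_(k+1) − s_k = 4*k**3 + 15*k**2 + 9*k + 6 = t_k.
Σ_(k=1)^n t_k = s_(n+1) − s_(1) = (n**4 + 7*n**3 + 13*n**2 + 13*n + 6) − (6), i.e. n*(n**3 + 7*n**2 + 13*n + 13).

S(n) = n \left(n^{3} + 7 n^{2} + 13 n + 13\right)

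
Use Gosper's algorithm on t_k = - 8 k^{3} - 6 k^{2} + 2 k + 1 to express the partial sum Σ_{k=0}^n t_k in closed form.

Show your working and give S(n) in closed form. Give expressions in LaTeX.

Step 1: r(k) = (8*k**3 + 30*k**2 + 34*k + 11)/(8*k**3 + 6*k**2 - 2*k - 1).
A = 1, B = 1, C = k**3 + 3*k**2/4 - k/4 - 1/8.
Key eq: (1)·f(k+1) = (1)·f(k) + (k**3 + 3*k**2/4 - k/4 - 1/8).
Degrees (0,0,3) ⇒ d ≤ 4.
A polynomial solution: f(k) = k*(2*k**3 - 2*k**2 - 2*k + 1)/8.
Certificate R = B(k−1)f/C = k*(2*k**3 - 2*k**2 - 2*k + 1)/(8*k**3 + 6*k**2 - 2*k - 1) gives s_k = k*(-2*k**3 + 2*k**2 + 2*k - 1).
Check: Δs_k = -8*k**3 - 6*k**2 + 2*k + 1. ✓
Evaluate: s_(n+1) = -2*n**4 - 6*n**3 - 4*n**2 + n + 1; subtract s_(0) = 0 ⇒ S(n) = -2*n**4 - 6*n**3 - 4*n**2 + n + 1.

S(n) = - 2 n^{4} - 6 n^{3} - 4 n^{2} + n + 1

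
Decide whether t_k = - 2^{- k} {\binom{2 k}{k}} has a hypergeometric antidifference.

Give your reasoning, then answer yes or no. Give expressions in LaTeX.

No. Not Gosper-summable.

r(k) = (2*k + 1)/(k + 1) after simplifying.
Take A(k)=2*k + 1, B(k)=k + 1, C(k)=1.
f must satisfy (2*k + 1)·f(k+1) − (k)·f(k) = 1.
deg f ≤ -1 (via 1,1,0).
d = -1 < 0 ⇒ no nonzero polynomial f; not summable.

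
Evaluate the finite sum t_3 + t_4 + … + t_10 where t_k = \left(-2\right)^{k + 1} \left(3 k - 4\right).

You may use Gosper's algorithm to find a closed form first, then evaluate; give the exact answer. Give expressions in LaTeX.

r(k) = 2*(1 - 3*k)/(3*k - 4) after simplifying.
Take A(k)=-2, B(k)=1, C(k)=k - 4/3.
Set up (-2)·f(k+1) − (1)·f(k) − (k - 4/3) = 0.
Degrees (0,0,1) ⇒ d ≤ 1.
Match coefficients ⇒ f(k) = -(k - 2)/3.
So s_k = (B(k−1)f/C)·t_k = (-(k - 2)/(3*k - 4))·t_k = (-2)**(k + 1)*(2 - k).
Check: Δs_k = (-2)**(k + 1)*(3*k - 4). ✓
Telescoping: Σ = s_(11) − s_(3) = -36864 − (-16) = -36848.

Σ = -36848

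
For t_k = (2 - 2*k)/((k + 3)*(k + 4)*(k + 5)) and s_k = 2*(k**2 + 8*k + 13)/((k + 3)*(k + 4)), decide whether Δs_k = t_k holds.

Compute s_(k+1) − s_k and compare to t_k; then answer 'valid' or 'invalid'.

valid (s_(k+1) − s_k reduces to t_k)

s_(k+1) = 2*(8*k + (k + 1)**2 + 21)/((k + 4)*(k + 5))
s_(k+1) − s_k = 2*(1 - k)/(k**3 + 12*k**2 + 47*k + 60)
(s_(k+1) − s_k) − t_k = 0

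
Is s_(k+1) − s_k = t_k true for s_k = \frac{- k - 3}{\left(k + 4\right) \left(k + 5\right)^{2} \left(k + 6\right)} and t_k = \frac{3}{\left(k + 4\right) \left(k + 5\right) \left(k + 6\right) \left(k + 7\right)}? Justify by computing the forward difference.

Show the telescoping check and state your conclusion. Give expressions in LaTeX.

Invalid: residual \frac{4 \left(- 2 k - 11\right)}{k^{6} + 33 k^{5} + 451 k^{4} + 3267 k^{3} + 13228 k^{2} + 28380 k + 25200} ≠ 0.

s_(k+1) = (-k - 4)/((k + 5)*(k + 6)**2*(k + 7))
s_(k+1) − s_k = (3*k**2 + 25*k + 46)/(k**6 + 33*k**5 + 451*k**4 + 3267*k**3 + 13228*k**2 + 28380*k + 25200)
(s_(k+1) − s_k) − t_k = 4*(-2*k - 11)/(k**6 + 33*k**5 + 451*k**4 + 3267*k**3 + 13228*k**2 + 28380*k + 25200)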